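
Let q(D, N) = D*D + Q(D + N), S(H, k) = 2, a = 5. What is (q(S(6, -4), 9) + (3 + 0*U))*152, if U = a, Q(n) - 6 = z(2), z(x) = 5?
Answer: 2736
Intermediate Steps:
Q(n) = 11 (Q(n) = 6 + 5 = 11)
U = 5
q(D, N) = 11 + D**2 (q(D, N) = D*D + 11 = D**2 + 11 = 11 + D**2)
(q(S(6, -4), 9) + (3 + 0*U))*152 = ((11 + 2**2) + (3 + 0*5))*152 = ((11 + 4) + (3 + 0))*152 = (15 + 3)*152 = 18*152 = 2736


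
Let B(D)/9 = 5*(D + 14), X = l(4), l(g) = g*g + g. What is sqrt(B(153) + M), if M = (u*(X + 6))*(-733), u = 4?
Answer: I*sqrt(68717) ≈ 262.14*I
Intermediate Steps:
l(g) = g + g**2 (l(g) = g**2 + g = g + g**2)
X = 20 (X = 4*(1 + 4) = 4*5 = 20)
M = -76232 (M = (4*(20 + 6))*(-733) = (4*26)*(-733) = 104*(-733) = -76232)
B(D) = 630 + 45*D (B(D) = 9*(5*(D + 14)) = 9*(5*(14 + D)) = 9*(70 + 5*D) = 630 + 45*D)
sqrt(B(153) + M) = sqrt((630 + 45*153) - 76232) = sqrt((630 + 6885) - 76232) = sqrt(7515 - 76232) = sqrt(-68717) = I*sqrt(68717)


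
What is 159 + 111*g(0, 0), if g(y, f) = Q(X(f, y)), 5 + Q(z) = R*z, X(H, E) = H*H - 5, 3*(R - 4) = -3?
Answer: -2061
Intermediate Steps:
R = 3 (R = 4 + (⅓)*(-3) = 4 - 1 = 3)
X(H, E) = -5 + H² (X(H, E) = H² - 5 = -5 + H²)
Q(z) = -5 + 3*z
g(y, f) = -20 + 3*f² (g(y, f) = -5 + 3*(-5 + f²) = -5 + (-15 + 3*f²) = -20 + 3*f²)
159 + 111*g(0, 0) = 159 + 111*(-20 + 3*0²) = 159 + 111*(-20 + 3*0) = 159 + 111*(-20 + 0) = 159 + 111*(-20) = 159 - 2220 = -2061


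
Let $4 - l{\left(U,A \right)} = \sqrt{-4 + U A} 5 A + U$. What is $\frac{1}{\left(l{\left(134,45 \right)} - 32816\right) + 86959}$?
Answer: $\frac{54013}{2612337919} + \frac{225 \sqrt{6026}}{2612337919} \approx 2.7362 \cdot 10^{-5}$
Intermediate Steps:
$l{\left(U,A \right)} = 4 - U - 5 A \sqrt{-4 + A U}$ ($l{\left(U,A \right)} = 4 - \left(\sqrt{-4 + U A} 5 A + U\right) = 4 - \left(\sqrt{-4 + A U} 5 A + U\right) = 4 - \left(5 A \sqrt{-4 + A U} + U\right) = 4 - \left(U + 5 A \sqrt{-4 + A U}\right) = 4 - U - 5 A \sqrt{-4 + A U}$)
$\frac{1}{\left(l{\left(134,45 \right)} - 32816\right) + 86959} = \frac{1}{\left(\left(4 - 134 - 225 \sqrt{-4 + 45 \cdot 134}\right) - 32816\right) + 86959} = \frac{1}{\left(\left(4 - 134 - 225 \sqrt{-4 + 6030}\right) - 32816\right) + 86959} = \frac{1}{\left(\left(4 - 134 - 225 \sqrt{6026}\right) - 32816\right) + 86959} = \frac{1}{\left(\left(-130 - 225 \sqrt{6026}\right) - 32816\right) + 86959} = \frac{1}{\left(-32946 - 225 \sqrt{6026}\right) + 86959} = \frac{1}{54013 - 225 \sqrt{6026}}$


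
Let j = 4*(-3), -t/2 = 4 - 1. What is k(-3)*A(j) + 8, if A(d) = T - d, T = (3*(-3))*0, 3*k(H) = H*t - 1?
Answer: 76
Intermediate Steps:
t = -6 (t = -2*(4 - 1) = -2*3 = -6)
k(H) = -⅓ - 2*H (k(H) = (H*(-6) - 1)/3 = (-6*H - 1)/3 = (-1 - 6*H)/3 = -⅓ - 2*H)
T = 0 (T = -9*0 = 0)
j = -12
A(d) = -d (A(d) = 0 - d = -d)
k(-3)*A(j) + 8 = (-⅓ - 2*(-3))*(-1*(-12)) + 8 = (-⅓ + 6)*12 + 8 = (17/3)*12 + 8 = 68 + 8 = 76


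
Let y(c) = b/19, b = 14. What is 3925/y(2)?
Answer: 74575/14 ≈ 5326.8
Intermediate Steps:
y(c) = 14/19
3925/y(2) = 3925/(14/19) = 3925*(19/14) = 74575/14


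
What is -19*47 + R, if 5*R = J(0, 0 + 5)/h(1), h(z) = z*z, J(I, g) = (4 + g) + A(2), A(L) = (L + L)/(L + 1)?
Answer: -13364/15 ≈ -890.93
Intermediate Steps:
A(L) = 2*L/(1 + L) (A(L) = (2*L)/(1 + L) = 2*L/(1 + L))
J(I, g) = 16/3 + g (J(I, g) = (4 + g) + 2*2/(1 + 2) = (4 + g) + 2*2/3 = (4 + g) + 2*2*(⅓) = (4 + g) + 4/3 = 16/3 + g)
h(z) = z²
R = 31/15 (R = ((16/3 + (0 + 5))/(1²))/5 = ((16/3 + 5)/1)/5 = ((31/3)*1)/5 = (⅕)*(31/3) = 31/15 ≈ 2.0667)
-19*47 + R = -19*47 + 31/15 = -893 + 31/15 = -13364/15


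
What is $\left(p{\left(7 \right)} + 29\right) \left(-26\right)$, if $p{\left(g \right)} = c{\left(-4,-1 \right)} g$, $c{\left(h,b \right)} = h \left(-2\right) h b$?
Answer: $-6578$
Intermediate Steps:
$c{\left(h,b \right)} = - 2 b h^{2}$ ($c{\left(h,b \right)} = - 2 h b h = - 2 b h^{2}$)
$p{\left(g \right)} = 32 g$ ($p{\left(g \right)} = \left(-2\right) \left(-1\right) \left(-4\right)^{2} g = \left(-2\right) \left(-1\right) 16 g = 32 g$)
$\left(p{\left(7 \right)} + 29\right) \left(-26\right) = \left(32 \cdot 7 + 29\right) \left(-26\right) = \left(224 + 29\right) \left(-26\right) = 253 \left(-26\right) = -6578$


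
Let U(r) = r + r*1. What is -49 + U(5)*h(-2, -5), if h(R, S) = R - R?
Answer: -49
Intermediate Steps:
h(R, S) = 0
U(r) = 2*r (U(r) = r + r = 2*r)
-49 + U(5)*h(-2, -5) = -49 + (2*5)*0 = -49 + 10*0 = -49 + 0 = -49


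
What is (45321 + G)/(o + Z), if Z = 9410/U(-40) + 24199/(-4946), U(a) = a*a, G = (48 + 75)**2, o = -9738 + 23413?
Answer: 23918856000/5411315173 ≈ 4.4202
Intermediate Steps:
o = 13675
G = 15129 (G = 123**2 = 15129)
U(a) = a**2
Z = 391173/395680 (Z = 9410/((-40)**2) + 24199/(-4946) = 9410/1600 + 24199*(-1/4946) = 9410*(1/1600) - 24199/4946 = 941/160 - 24199/4946 = 391173/395680 ≈ 0.98861)
(45321 + G)/(o + Z) = (45321 + 15129)/(13675 + 391173/395680) = 60450/(5411315173/395680) = 60450*(395680/5411315173) = 23918856000/5411315173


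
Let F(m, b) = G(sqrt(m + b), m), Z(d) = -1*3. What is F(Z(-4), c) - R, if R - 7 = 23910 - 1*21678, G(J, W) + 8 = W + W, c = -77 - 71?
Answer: -2253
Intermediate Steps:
c = -148
G(J, W) = -8 + 2*W (G(J, W) = -8 + (W + W) = -8 + 2*W)
Z(d) = -3
F(m, b) = -8 + 2*m
R = 2239 (R = 7 + (23910 - 1*21678) = 7 + (23910 - 21678) = 7 + 2232 = 2239)
F(Z(-4), c) - R = (-8 + 2*(-3)) - 1*2239 = (-8 - 6) - 2239 = -14 - 2239 = -2253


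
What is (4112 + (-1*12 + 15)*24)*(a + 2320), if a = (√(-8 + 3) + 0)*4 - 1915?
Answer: 1694520 + 16736*I*√5 ≈ 1.6945e+6 + 37423.0*I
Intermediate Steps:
a = -1915 + 4*I*√5 (a = (√(-5) + 0)*4 - 1915 = (I*√5 + 0)*4 - 1915 = (I*√5)*4 - 1915 = 4*I*√5 - 1915 = -1915 + 4*I*√5 ≈ -1915.0 + 8.9443*I)
(4112 + (-1*12 + 15)*24)*(a + 2320) = (4112 + (-1*12 + 15)*24)*((-1915 + 4*I*√5) + 2320) = (4112 + (-12 + 15)*24)*(405 + 4*I*√5) = (4112 + 3*24)*(405 + 4*I*√5) = (4112 + 72)*(405 + 4*I*√5) = 4184*(405 + 4*I*√5) = 1694520 + 16736*I*√5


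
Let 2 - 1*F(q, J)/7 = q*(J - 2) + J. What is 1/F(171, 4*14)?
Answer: -1/65016 ≈ -1.5381e-5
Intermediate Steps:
F(q, J) = 14 - 7*J - 7*q*(-2 + J) (F(q, J) = 14 - 7*(q*(J - 2) + J) = 14 - 7*(q*(-2 + J) + J) = 14 - 7*(J + q*(-2 + J)) = 14 + (-7*J - 7*q*(-2 + J)) = 14 - 7*J - 7*q*(-2 + J))
1/F(171, 4*14) = 1/(14 - 28*14 + 14*171 - 7*4*14*171) = 1/(14 - 7*56 + 2394 - 7*56*171) = 1/(14 - 392 + 2394 - 67032) = 1/(-65016) = -1/65016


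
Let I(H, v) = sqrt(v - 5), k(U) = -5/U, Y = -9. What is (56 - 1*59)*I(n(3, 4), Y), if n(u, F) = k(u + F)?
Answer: -3*I*sqrt(14) ≈ -11.225*I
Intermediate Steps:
n(u, F) = -5/(F + u) (n(u, F) = -5/(u + F) = -5/(F + u))
I(H, v) = sqrt(-5 + v)
(56 - 1*59)*I(n(3, 4), Y) = (56 - 1*59)*sqrt(-5 - 9) = (56 - 59)*sqrt(-14) = -3*I*sqrt(14)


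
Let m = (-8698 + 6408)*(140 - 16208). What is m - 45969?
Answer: 36749751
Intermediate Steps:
m = 36795720 (m = -2290*(-16068) = 36795720)
m - 45969 = 36795720 - 45969 = 36749751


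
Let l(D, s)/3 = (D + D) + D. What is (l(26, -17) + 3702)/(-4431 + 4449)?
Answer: 656/3 ≈ 218.67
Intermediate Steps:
l(D, s) = 9*D (l(D, s) = 3*((D + D) + D) = 3*(2*D + D) = 3*(3*D) = 9*D)
(l(26, -17) + 3702)/(-4431 + 4449) = (9*26 + 3702)/(-4431 + 4449) = (234 + 3702)/18 = 3936*(1/18) = 656/3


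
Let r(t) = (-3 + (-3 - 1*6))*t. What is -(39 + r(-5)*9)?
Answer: -579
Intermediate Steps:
r(t) = -12*t (r(t) = (-3 + (-3 - 6))*t = (-3 - 9)*t = -12*t)
-(39 + r(-5)*9) = -(39 - 12*(-5)*9) = -(39 + 60*9) = -(39 + 540) = -1*579 = -579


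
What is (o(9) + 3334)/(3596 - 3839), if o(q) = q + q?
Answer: -3352/243 ≈ -13.794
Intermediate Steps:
o(q) = 2*q
(o(9) + 3334)/(3596 - 3839) = (2*9 + 3334)/(3596 - 3839) = (18 + 3334)/(-243) = 3352*(-1/243) = -3352/243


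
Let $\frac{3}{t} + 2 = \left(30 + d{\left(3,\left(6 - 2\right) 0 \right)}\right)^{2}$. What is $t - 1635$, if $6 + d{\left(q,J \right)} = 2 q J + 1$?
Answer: $- \frac{1018602}{623} \approx -1635.0$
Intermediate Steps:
$d{\left(q,J \right)} = -5 + 2 J q$ ($d{\left(q,J \right)} = -6 + \left(2 q J + 1\right) = -6 + \left(2 J q + 1\right) = -6 + \left(1 + 2 J q\right) = -5 + 2 J q$)
$t = \frac{3}{623}$ ($t = \frac{3}{-2 + \left(30 - \left(5 - 2 \left(6 - 2\right) 0 \cdot 3\right)\right)^{2}} = \frac{3}{-2 + \left(30 - \left(5 - 2 \cdot 4 \cdot 0 \cdot 3\right)\right)^{2}} = \frac{3}{-2 + \left(30 - \left(5 + 0 \cdot 3\right)\right)^{2}} = \frac{3}{-2 + \left(30 + \left(-5 + 0\right)\right)^{2}} = \frac{3}{-2 + \left(30 - 5\right)^{2}} = \frac{3}{-2 + 25^{2}} = \frac{3}{-2 + 625} = \frac{3}{623} \approx 0.0048154$)
$t - 1635 = \frac{3}{623} - 1635 = - \frac{1018602}{623}$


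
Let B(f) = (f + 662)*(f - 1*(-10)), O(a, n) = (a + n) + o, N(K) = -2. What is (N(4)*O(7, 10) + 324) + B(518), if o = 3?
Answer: 623324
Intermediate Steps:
O(a, n) = 3 + a + n (O(a, n) = (a + n) + 3 = 3 + a + n)
B(f) = (10 + f)*(662 + f) (B(f) = (662 + f)*(f + 10) = (662 + f)*(10 + f) = (10 + f)*(662 + f))
(N(4)*O(7, 10) + 324) + B(518) = (-2*(3 + 7 + 10) + 324) + (6620 + 518² + 672*518) = (-2*20 + 324) + (6620 + 268324 + 348096) = (-40 + 324) + 623040 = 284 + 623040 = 623324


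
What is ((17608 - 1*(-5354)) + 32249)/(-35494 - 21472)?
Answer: -4247/4382 ≈ -0.96919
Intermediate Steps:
((17608 - 1*(-5354)) + 32249)/(-35494 - 21472) = ((17608 + 5354) + 32249)/(-56966) = (22962 + 32249)*(-1/56966) = 55211*(-1/56966) = -4247/4382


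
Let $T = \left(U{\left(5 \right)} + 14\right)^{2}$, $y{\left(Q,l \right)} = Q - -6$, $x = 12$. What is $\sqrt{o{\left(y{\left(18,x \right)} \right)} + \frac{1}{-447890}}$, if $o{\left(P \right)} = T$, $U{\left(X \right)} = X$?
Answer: $\frac{7 \sqrt{1477929954290}}{447890} \approx 19.0$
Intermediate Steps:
$y{\left(Q,l \right)} = 6 + Q$ ($y{\left(Q,l \right)} = Q + 6 = 6 + Q$)
$T = 361$ ($T = \left(5 + 14\right)^{2} = 19^{2} = 361$)
$o{\left(P \right)} = 361$
$\sqrt{o{\left(y{\left(18,x \right)} \right)} + \frac{1}{-447890}} = \sqrt{361 + \frac{1}{-447890}} = \sqrt{361 - \frac{1}{447890}} = \sqrt{\frac{161688289}{447890}} = \frac{7 \sqrt{1477929954290}}{447890}$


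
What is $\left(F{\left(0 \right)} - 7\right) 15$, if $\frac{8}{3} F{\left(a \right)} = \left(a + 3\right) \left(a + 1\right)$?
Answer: $- \frac{705}{8} \approx -88.125$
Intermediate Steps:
$F{\left(a \right)} = \frac{3 \left(1 + a\right) \left(3 + a\right)}{8}$ ($F{\left(a \right)} = \frac{3 \left(a + 3\right) \left(a + 1\right)}{8} = \frac{3 \left(3 + a\right) \left(1 + a\right)}{8} = \frac{3 \left(1 + a\right) \left(3 + a\right)}{8}$)
$\left(F{\left(0 \right)} - 7\right) 15 = \left(\left(\frac{9}{8} + \frac{3}{2} \cdot 0 + \frac{3 \cdot 0^{2}}{8}\right) - 7\right) 15 = \left(\left(\frac{9}{8} + 0 + \frac{3}{8} \cdot 0\right) - 7\right) 15 = \left(\left(\frac{9}{8} + 0 + 0\right) - 7\right) 15 = \left(\frac{9}{8} - 7\right) 15 = \left(- \frac{47}{8}\right) 15 = - \frac{705}{8}$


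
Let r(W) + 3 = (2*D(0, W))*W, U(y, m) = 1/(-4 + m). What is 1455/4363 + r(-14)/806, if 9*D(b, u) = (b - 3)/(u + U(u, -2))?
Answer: 98325157/298909130 ≈ 0.32895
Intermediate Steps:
D(b, u) = (-3 + b)/(9*(-⅙ + u)) (D(b, u) = ((b - 3)/(u + 1/(-4 - 2)))/9 = ((-3 + b)/(u + 1/(-6)))/9 = ((-3 + b)/(u - ⅙))/9 = ((-3 + b)/(-⅙ + u))/9 = (-3 + b)/(9*(-⅙ + u)))
r(W) = -3 - 4*W/(-1 + 6*W) (r(W) = -3 + (2*(2*(-3 + 0)/(3*(-1 + 6*W))))*W = -3 + (2*((⅔)*(-3)/(-1 + 6*W)))*W = -3 + (2*(-2/(-1 + 6*W)))*W = -3 + (-4/(-1 + 6*W))*W = -3 - 4*W/(-1 + 6*W))
1455/4363 + r(-14)/806 = 1455/4363 + ((3 - 22*(-14))/(-1 + 6*(-14)))/806 = 1455*(1/4363) + ((3 + 308)/(-1 - 84))*(1/806) = 1455/4363 + (311/(-85))*(1/806) = 1455/4363 - 1/85*311*(1/806) = 1455/4363 - 311/85*1/806 = 1455/4363 - 311/68510 = 98325157/298909130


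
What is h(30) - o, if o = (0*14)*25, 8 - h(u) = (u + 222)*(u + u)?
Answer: -15112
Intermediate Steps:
h(u) = 8 - 2*u*(222 + u) (h(u) = 8 - (u + 222)*(u + u) = 8 - (222 + u)*2*u = 8 - 2*u*(222 + u))
o = 0 (o = 0*25 = 0)
h(30) - o = (8 - 444*30 - 2*30²) - 1*0 = (8 - 13320 - 2*900) + 0 = (8 - 13320 - 1800) + 0 = -15112 + 0 = -15112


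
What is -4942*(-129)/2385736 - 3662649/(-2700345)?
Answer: 1743272019729/1073718379820 ≈ 1.6236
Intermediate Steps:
-4942*(-129)/2385736 - 3662649/(-2700345) = 637518*(1/2385736) - 3662649*(-1/2700345) = 318759/1192868 + 1220883/900115 = 1743272019729/1073718379820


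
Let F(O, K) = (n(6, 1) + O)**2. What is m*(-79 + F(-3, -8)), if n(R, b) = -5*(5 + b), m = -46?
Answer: -46460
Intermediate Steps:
n(R, b) = -25 - 5*b
F(O, K) = (-30 + O)**2 (F(O, K) = ((-25 - 5*1) + O)**2 = ((-25 - 5) + O)**2 = (-30 + O)**2)
m*(-79 + F(-3, -8)) = -46*(-79 + (-30 - 3)**2) = -46*(-79 + (-33)**2) = -46*(-79 + 1089) = -46*1010 = -46460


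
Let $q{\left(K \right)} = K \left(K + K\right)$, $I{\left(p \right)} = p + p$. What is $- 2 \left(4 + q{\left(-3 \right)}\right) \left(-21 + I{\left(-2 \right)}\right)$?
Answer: $1100$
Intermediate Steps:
$I{\left(p \right)} = 2 p$
$q{\left(K \right)} = 2 K^{2}$ ($q{\left(K \right)} = K 2 K = 2 K^{2}$)
$- 2 \left(4 + q{\left(-3 \right)}\right) \left(-21 + I{\left(-2 \right)}\right) = - 2 \left(4 + 2 \left(-3\right)^{2}\right) \left(-21 + 2 \left(-2\right)\right) = - 2 \left(4 + 2 \cdot 9\right) \left(-21 - 4\right) = - 2 \left(4 + 18\right) \left(-25\right) = \left(-2\right) 22 \left(-25\right) = \left(-44\right) \left(-25\right) = 1100$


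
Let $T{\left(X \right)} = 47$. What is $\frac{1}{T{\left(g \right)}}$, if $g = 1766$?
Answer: $\frac{1}{47} \approx 0.021277$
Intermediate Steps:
$\frac{1}{T{\left(g \right)}} = \frac{1}{47}$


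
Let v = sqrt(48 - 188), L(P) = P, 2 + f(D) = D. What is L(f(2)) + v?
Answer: 2*I*sqrt(35) ≈ 11.832*I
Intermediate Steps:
f(D) = -2 + D
v = 2*I*sqrt(35) (v = sqrt(-140) = 2*I*sqrt(35) ≈ 11.832*I)
L(f(2)) + v = (-2 + 2) + 2*I*sqrt(35) = 0 + 2*I*sqrt(35) = 2*I*sqrt(35)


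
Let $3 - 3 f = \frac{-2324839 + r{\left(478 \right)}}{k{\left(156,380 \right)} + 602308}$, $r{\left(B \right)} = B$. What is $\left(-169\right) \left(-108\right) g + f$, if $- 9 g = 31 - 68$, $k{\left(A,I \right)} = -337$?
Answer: $\frac{45170872714}{601971} \approx 75038.0$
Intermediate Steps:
$g = \frac{37}{9}$ ($g = - \frac{31 - 68}{9} = \left(- \frac{1}{9}\right) \left(-37\right) = \frac{37}{9} \approx 4.1111$)
$f = \frac{1376758}{601971}$ ($f = 1 - \frac{\left(-2324839 + 478\right) \frac{1}{-337 + 602308}}{3} = 1 - \frac{\left(-2324361\right) \frac{1}{601971}}{3} = 1 - - \frac{774787}{601971} = 1 + \frac{774787}{601971} = \frac{1376758}{601971} \approx 2.2871$)
$\left(-169\right) \left(-108\right) g + f = \left(-169\right) \left(-108\right) \frac{37}{9} + \frac{1376758}{601971} = 18252 \cdot \frac{37}{9} + \frac{1376758}{601971} = 75036 + \frac{1376758}{601971} = \frac{45170872714}{601971}$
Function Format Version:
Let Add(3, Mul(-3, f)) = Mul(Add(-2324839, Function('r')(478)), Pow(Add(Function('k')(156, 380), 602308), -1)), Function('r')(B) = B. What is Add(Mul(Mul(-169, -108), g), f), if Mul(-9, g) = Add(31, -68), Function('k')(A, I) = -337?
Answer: Rational(45170872714, 601971) ≈ 75038.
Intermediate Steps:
g = Rational(37, 9) (g = Mul(Rational(-1, 9), Add(31, -68)) = Mul(Rational(-1, 9), -37) = Rational(37, 9) ≈ 4.1111)
f = Rational(1376758, 601971) (f = Add(1, Mul(Rational(-1, 3), Mul(Add(-2324839, 478), Pow(Add(-337, 602308), -1)))) = Add(1, Mul(Rational(-1, 3), Mul(-2324361, Pow(601971, -1)))) = Add(1, Mul(Rational(-1, 3), Mul(-2324361, Rational(1, 601971)))) = Add(1, Mul(Rational(-1, 3), Rational(-774787, 200657))) = Add(1, Rational(774787, 601971)) = Rational(1376758, 601971) ≈ 2.2871)
Add(Mul(Mul(-169, -108), g), f) = Add(Mul(Mul(-169, -108), Rational(37, 9)), Rational(1376758, 601971)) = Add(Mul(18252, Rational(37, 9)), Rational(1376758, 601971)) = Add(75036, Rational(1376758, 601971)) = Rational(45170872714, 601971)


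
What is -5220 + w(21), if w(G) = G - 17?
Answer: -5216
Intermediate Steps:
w(G) = -17 + G
-5220 + w(21) = -5220 + (-17 + 21) = -5220 + 4 = -5216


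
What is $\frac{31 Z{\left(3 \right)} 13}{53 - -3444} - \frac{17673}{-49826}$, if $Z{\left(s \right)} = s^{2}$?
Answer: $\frac{18655491}{13403194} \approx 1.3919$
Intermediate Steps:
$\frac{31 Z{\left(3 \right)} 13}{53 - -3444} - \frac{17673}{-49826} = \frac{31 \cdot 3^{2} \cdot 13}{53 - -3444} - \frac{17673}{-49826} = \frac{31 \cdot 9 \cdot 13}{53 + 3444} - - \frac{17673}{49826} = \frac{279 \cdot 13}{3497} + \frac{17673}{49826} = 3627 \cdot \frac{1}{3497} + \frac{17673}{49826} = \frac{279}{269} + \frac{17673}{49826} = \frac{18655491}{13403194}$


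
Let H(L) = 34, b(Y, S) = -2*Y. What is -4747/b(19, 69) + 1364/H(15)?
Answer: 106615/646 ≈ 165.04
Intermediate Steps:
-4747/b(19, 69) + 1364/H(15) = -4747/((-2*19)) + 1364/34 = -4747/(-38) + 1364*(1/34) = -4747*(-1/38) + 682/17 = 4747/38 + 682/17 = 106615/646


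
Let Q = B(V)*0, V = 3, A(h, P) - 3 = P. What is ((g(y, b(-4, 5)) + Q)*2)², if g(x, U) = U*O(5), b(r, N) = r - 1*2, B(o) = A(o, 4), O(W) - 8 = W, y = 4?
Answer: 24336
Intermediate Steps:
O(W) = 8 + W
A(h, P) = 3 + P
B(o) = 7 (B(o) = 3 + 4 = 7)
b(r, N) = -2 + r (b(r, N) = r - 2 = -2 + r)
g(x, U) = 13*U (g(x, U) = U*(8 + 5) = U*13 = 13*U)
Q = 0 (Q = 7*0 = 0)
((g(y, b(-4, 5)) + Q)*2)² = ((13*(-2 - 4) + 0)*2)² = ((13*(-6) + 0)*2)² = ((-78 + 0)*2)² = (-78*2)² = (-156)² = 24336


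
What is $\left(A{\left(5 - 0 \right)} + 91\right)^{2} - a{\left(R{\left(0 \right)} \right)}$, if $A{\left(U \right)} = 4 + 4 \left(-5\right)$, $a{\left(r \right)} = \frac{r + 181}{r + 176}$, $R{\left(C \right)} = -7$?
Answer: $\frac{950451}{169} \approx 5624.0$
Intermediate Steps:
$a{\left(r \right)} = \frac{181 + r}{176 + r}$
$A{\left(U \right)} = -16$ ($A{\left(U \right)} = 4 - 20 = -16$)
$\left(A{\left(5 - 0 \right)} + 91\right)^{2} - a{\left(R{\left(0 \right)} \right)} = \left(-16 + 91\right)^{2} - \frac{181 - 7}{176 - 7} = 75^{2} - \frac{1}{169} \cdot 174 = 5625 - \frac{1}{169} \cdot 174 = 5625 - \frac{174}{169} = \frac{950451}{169}$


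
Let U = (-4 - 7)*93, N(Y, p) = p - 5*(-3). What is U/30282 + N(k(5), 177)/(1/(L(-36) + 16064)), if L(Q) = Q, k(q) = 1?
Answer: 31063033003/10094 ≈ 3.0774e+6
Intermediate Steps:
N(Y, p) = 15 + p (N(Y, p) = p + 15 = 15 + p)
U = -1023 (U = -11*93 = -1023)
U/30282 + N(k(5), 177)/(1/(L(-36) + 16064)) = -1023/30282 + (15 + 177)/(1/(-36 + 16064)) = -1023*1/30282 + 192/(1/16028) = -341/10094 + 192/(1/16028) = -341/10094 + 192*16028 = -341/10094 + 3077376 = 31063033003/10094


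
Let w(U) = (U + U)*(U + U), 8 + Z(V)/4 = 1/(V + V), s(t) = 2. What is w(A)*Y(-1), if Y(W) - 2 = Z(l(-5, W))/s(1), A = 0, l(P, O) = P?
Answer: 0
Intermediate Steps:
Z(V) = -32 + 2/V (Z(V) = -32 + 4/(V + V) = -32 + 4/((2*V)) = -32 + 4*(1/(2*V)) = -32 + 2/V)
Y(W) = -71/5 (Y(W) = 2 + (-32 + 2/(-5))/2 = 2 + (-32 + 2*(-⅕))*(½) = 2 + (-32 - ⅖)*(½) = 2 - 162/5*½ = 2 - 81/5 = -71/5)
w(U) = 4*U² (w(U) = (2*U)*(2*U) = 4*U²)
w(A)*Y(-1) = (4*0²)*(-71/5) = (4*0)*(-71/5) = 0*(-71/5) = 0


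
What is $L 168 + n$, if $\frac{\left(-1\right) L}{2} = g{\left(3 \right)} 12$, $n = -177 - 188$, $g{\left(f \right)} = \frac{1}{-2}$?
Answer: $1651$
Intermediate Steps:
$g{\left(f \right)} = - \frac{1}{2}$
$n = -365$ ($n = -177 - 188 = -365$)
$L = 12$ ($L = - 2 \left(\left(- \frac{1}{2}\right) 12\right) = \left(-2\right) \left(-6\right) = 12$)
$L 168 + n = 12 \cdot 168 - 365 = 2016 - 365 = 1651$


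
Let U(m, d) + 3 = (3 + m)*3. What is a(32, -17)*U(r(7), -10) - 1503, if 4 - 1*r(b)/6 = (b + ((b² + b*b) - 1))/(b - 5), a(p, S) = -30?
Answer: 24237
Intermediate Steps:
r(b) = 24 - 6*(-1 + b + 2*b²)/(-5 + b) (r(b) = 24 - 6*(b + ((b² + b*b) - 1))/(b - 5) = 24 - 6*(b + ((b² + b²) - 1))/(-5 + b) = 24 - 6*(b + (2*b² - 1))/(-5 + b) = 24 - 6*(b + (-1 + 2*b²))/(-5 + b) = 24 - 6*(-1 + b + 2*b²)/(-5 + b))
U(m, d) = 6 + 3*m (U(m, d) = -3 + (3 + m)*3 = -3 + (9 + 3*m) = 6 + 3*m)
a(32, -17)*U(r(7), -10) - 1503 = -30*(6 + 3*(6*(-19 - 2*7² + 3*7)/(-5 + 7))) - 1503 = -30*(6 + 3*(6*(-19 - 2*49 + 21)/2)) - 1503 = -30*(6 + 3*(6*(½)*(-19 - 98 + 21))) - 1503 = -30*(6 + 3*(6*(½)*(-96))) - 1503 = -30*(6 + 3*(-288)) - 1503 = -30*(6 - 864) - 1503 = -30*(-858) - 1503 = 25740 - 1503 = 24237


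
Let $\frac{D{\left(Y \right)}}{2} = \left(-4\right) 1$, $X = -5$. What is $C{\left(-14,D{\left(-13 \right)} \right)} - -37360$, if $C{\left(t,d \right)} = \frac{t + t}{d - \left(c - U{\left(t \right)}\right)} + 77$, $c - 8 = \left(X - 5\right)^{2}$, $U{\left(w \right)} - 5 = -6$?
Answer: $\frac{4380157}{117} \approx 37437.0$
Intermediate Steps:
$U{\left(w \right)} = -1$ ($U{\left(w \right)} = 5 - 6 = -1$)
$c = 108$ ($c = 8 + \left(-5 - 5\right)^{2} = 8 + \left(-10\right)^{2} = 8 + 100 = 108$)
$D{\left(Y \right)} = -8$ ($D{\left(Y \right)} = 2 \left(\left(-4\right) 1\right) = 2 \left(-4\right) = -8$)
$C{\left(t,d \right)} = 77 + \frac{2 t}{-109 + d}$ ($C{\left(t,d \right)} = \frac{t + t}{d - 109} + 77 = \frac{2 t}{d - 109} + 77 = \frac{2 t}{-109 + d} + 77 = 77 + \frac{2 t}{-109 + d}$)
$C{\left(-14,D{\left(-13 \right)} \right)} - -37360 = \frac{8393 - -616 - -28}{109 - -8} - -37360 = \frac{8393 + 616 + 28}{109 + 8} + 37360 = \frac{1}{117} \cdot 9037 + 37360 = \frac{9037}{117} + 37360 = \frac{4380157}{117}$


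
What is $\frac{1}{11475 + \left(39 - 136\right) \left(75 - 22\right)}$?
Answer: $\frac{1}{6334} \approx 0.00015788$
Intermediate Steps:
$\frac{1}{11475 + \left(39 - 136\right) \left(75 - 22\right)} = \frac{1}{11475 - 5141} = \frac{1}{6334}$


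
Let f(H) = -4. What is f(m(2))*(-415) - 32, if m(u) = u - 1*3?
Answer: 1628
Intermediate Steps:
m(u) = -3 + u (m(u) = u - 3 = -3 + u)
f(m(2))*(-415) - 32 = -4*(-415) - 32 = 1660 - 32 = 1628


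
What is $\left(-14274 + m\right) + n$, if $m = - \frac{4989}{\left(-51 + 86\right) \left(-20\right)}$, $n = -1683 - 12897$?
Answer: $- \frac{20192811}{700} \approx -28847.0$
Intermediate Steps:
$n = -14580$ ($n = -1683 - 12897 = -14580$)
$m = \frac{4989}{700}$ ($m = - \frac{4989}{35 \left(-20\right)} = - \frac{4989}{-700} = \left(-4989\right) \left(- \frac{1}{700}\right) = \frac{4989}{700} \approx 7.1271$)
$\left(-14274 + m\right) + n = \left(-14274 + \frac{4989}{700}\right) - 14580 = - \frac{9986811}{700} - 14580 = - \frac{20192811}{700}$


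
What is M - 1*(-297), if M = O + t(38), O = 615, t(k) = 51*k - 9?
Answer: 2841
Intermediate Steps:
t(k) = -9 + 51*k
M = 2544 (M = 615 + (-9 + 51*38) = 615 + (-9 + 1938) = 615 + 1929 = 2544)
M - 1*(-297) = 2544 - 1*(-297) = 2544 + 297 = 2841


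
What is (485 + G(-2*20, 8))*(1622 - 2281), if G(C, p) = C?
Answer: -293255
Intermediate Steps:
(485 + G(-2*20, 8))*(1622 - 2281) = (485 - 2*20)*(1622 - 2281) = (485 - 40)*(-659) = 445*(-659) = -293255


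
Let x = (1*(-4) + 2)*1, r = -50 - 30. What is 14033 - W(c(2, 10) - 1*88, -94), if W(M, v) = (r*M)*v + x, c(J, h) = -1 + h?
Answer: 608115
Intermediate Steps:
r = -80
x = -2 (x = (-4 + 2)*1 = -2*1 = -2)
W(M, v) = -2 - 80*M*v (W(M, v) = (-80*M)*v - 2 = -80*M*v - 2 = -2 - 80*M*v)
14033 - W(c(2, 10) - 1*88, -94) = 14033 - (-2 - 80*((-1 + 10) - 1*88)*(-94)) = 14033 - (-2 - 80*(9 - 88)*(-94)) = 14033 - (-2 - 80*(-79)*(-94)) = 14033 - (-2 - 594080) = 14033 - 1*(-594082) = 14033 + 594082 = 608115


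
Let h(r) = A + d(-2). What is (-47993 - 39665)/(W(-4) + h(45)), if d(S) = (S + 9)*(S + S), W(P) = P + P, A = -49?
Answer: 87658/85 ≈ 1031.3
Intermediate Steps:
W(P) = 2*P
d(S) = 2*S*(9 + S) (d(S) = (9 + S)*(2*S) = 2*S*(9 + S))
h(r) = -77 (h(r) = -49 + 2*(-2)*(9 - 2) = -49 + 2*(-2)*7 = -49 - 28 = -77)
(-47993 - 39665)/(W(-4) + h(45)) = (-47993 - 39665)/(2*(-4) - 77) = -87658/(-8 - 77) = -87658/(-85) = -87658*(-1/85) = 87658/85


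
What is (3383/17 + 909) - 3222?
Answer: -2114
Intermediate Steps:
(3383/17 + 909) - 3222 = (3383*(1/17) + 909) - 3222 = (199 + 909) - 3222 = 1108 - 3222 = -2114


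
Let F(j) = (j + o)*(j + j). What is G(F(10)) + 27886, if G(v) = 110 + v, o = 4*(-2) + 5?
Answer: 28136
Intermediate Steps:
o = -3 (o = -8 + 5 = -3)
F(j) = 2*j*(-3 + j) (F(j) = (j - 3)*(j + j) = (-3 + j)*(2*j) = 2*j*(-3 + j))
G(F(10)) + 27886 = (110 + 2*10*(-3 + 10)) + 27886 = (110 + 2*10*7) + 27886 = (110 + 140) + 27886 = 250 + 27886 = 28136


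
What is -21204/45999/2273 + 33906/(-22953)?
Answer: -6911409698/4678104487 ≈ -1.4774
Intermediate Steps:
-21204/45999/2273 + 33906/(-22953) = -21204*1/45999*(1/2273) + 33906*(-1/22953) = -124/269*1/2273 - 11302/7651 = -124/611437 - 11302/7651 = -6911409698/4678104487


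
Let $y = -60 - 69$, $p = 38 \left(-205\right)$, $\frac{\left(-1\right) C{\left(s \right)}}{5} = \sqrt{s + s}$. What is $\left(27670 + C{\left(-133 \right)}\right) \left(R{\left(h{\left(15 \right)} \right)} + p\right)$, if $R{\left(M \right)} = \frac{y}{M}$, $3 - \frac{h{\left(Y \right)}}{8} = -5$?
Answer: $- \frac{6899362315}{32} + \frac{2493445 i \sqrt{266}}{64} \approx -2.156 \cdot 10^{8} + 6.3542 \cdot 10^{5} i$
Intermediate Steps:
$h{\left(Y \right)} = 64$ ($h{\left(Y \right)} = 24 - -40 = 24 + 40 = 64$)
$C{\left(s \right)} = - 5 \sqrt{2} \sqrt{s}$ ($C{\left(s \right)} = - 5 \sqrt{s + s} = - 5 \sqrt{2 s} = - 5 \sqrt{2} \sqrt{s}$)
$p = -7790$
$y = -129$
$R{\left(M \right)} = - \frac{129}{M}$
$\left(27670 + C{\left(-133 \right)}\right) \left(R{\left(h{\left(15 \right)} \right)} + p\right) = \left(27670 - 5 \sqrt{2} \sqrt{-133}\right) \left(- \frac{129}{64} - 7790\right) = \left(27670 - 5 \sqrt{2} i \sqrt{133}\right) \left(\left(-129\right) \frac{1}{64} - 7790\right) = \left(27670 - 5 i \sqrt{266}\right) \left(- \frac{129}{64} - 7790\right) = \left(27670 - 5 i \sqrt{266}\right) \left(- \frac{498689}{64}\right) = - \frac{6899362315}{32} + \frac{2493445 i \sqrt{266}}{64}$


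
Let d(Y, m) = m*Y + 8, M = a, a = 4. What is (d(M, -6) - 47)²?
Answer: 3969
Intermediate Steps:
M = 4
d(Y, m) = 8 + Y*m (d(Y, m) = Y*m + 8 = 8 + Y*m)
(d(M, -6) - 47)² = ((8 + 4*(-6)) - 47)² = ((8 - 24) - 47)² = (-16 - 47)² = (-63)² = 3969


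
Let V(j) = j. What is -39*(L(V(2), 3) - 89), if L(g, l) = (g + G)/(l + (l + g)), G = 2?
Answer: 6903/2 ≈ 3451.5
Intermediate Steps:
L(g, l) = (2 + g)/(g + 2*l) (L(g, l) = (g + 2)/(l + (l + g)) = (2 + g)/(l + (g + l)) = (2 + g)/(g + 2*l))
-39*(L(V(2), 3) - 89) = -39*((2 + 2)/(2 + 2*3) - 89) = -39*(4/(2 + 6) - 89) = -39*(4/8 - 89) = -39*((1/8)*4 - 89) = -39*(1/2 - 89) = -39*(-177/2) = 6903/2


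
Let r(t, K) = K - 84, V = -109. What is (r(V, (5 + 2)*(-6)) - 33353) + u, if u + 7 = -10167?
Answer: -43653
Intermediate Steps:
r(t, K) = -84 + K
u = -10174 (u = -7 - 10167 = -10174)
(r(V, (5 + 2)*(-6)) - 33353) + u = ((-84 + (5 + 2)*(-6)) - 33353) - 10174 = ((-84 + 7*(-6)) - 33353) - 10174 = ((-84 - 42) - 33353) - 10174 = (-126 - 33353) - 10174 = -33479 - 10174 = -43653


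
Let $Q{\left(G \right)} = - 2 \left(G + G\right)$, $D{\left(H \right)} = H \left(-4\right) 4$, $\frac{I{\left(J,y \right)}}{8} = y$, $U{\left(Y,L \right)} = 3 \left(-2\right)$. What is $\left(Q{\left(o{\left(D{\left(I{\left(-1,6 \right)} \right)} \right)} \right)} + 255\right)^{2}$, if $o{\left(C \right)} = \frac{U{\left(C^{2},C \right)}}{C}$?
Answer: $\frac{66569281}{1024} \approx 65009.0$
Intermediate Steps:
$U{\left(Y,L \right)} = -6$
$I{\left(J,y \right)} = 8 y$
$D{\left(H \right)} = - 16 H$ ($D{\left(H \right)} = - 4 H 4 = - 16 H$)
$o{\left(C \right)} = - \frac{6}{C}$
$Q{\left(G \right)} = - 4 G$ ($Q{\left(G \right)} = - 2 \cdot 2 G = - 4 G$)
$\left(Q{\left(o{\left(D{\left(I{\left(-1,6 \right)} \right)} \right)} \right)} + 255\right)^{2} = \left(- 4 \left(- \frac{6}{\left(-16\right) 8 \cdot 6}\right) + 255\right)^{2} = \left(- 4 \left(- \frac{6}{\left(-16\right) 48}\right) + 255\right)^{2} = \left(- 4 \left(- \frac{6}{-768}\right) + 255\right)^{2} = \left(- 4 \left(\left(-6\right) \left(- \frac{1}{768}\right)\right) + 255\right)^{2} = \left(\left(-4\right) \frac{1}{128} + 255\right)^{2} = \left(- \frac{1}{32} + 255\right)^{2} = \left(\frac{8159}{32}\right)^{2} = \frac{66569281}{1024}$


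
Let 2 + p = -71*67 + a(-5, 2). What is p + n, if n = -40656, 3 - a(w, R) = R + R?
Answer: -45416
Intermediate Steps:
a(w, R) = 3 - 2*R (a(w, R) = 3 - (R + R) = 3 - 2*R)
p = -4760 (p = -2 + (-71*67 + (3 - 2*2)) = -2 + (-4757 + (3 - 4)) = -2 + (-4757 - 1) = -2 - 4758 = -4760)
p + n = -4760 - 40656 = -45416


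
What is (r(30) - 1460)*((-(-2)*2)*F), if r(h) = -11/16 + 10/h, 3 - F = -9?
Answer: -70097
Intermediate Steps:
F = 12 (F = 3 - 1*(-9) = 3 + 9 = 12)
r(h) = -11/16 + 10/h (r(h) = -11*1/16 + 10/h = -11/16 + 10/h)
(r(30) - 1460)*((-(-2)*2)*F) = ((-11/16 + 10/30) - 1460)*(-(-2)*2*12) = ((-11/16 + 10*(1/30)) - 1460)*(-2*(-2)*12) = ((-11/16 + ⅓) - 1460)*(4*12) = (-17/48 - 1460)*48 = -70097/48*48 = -70097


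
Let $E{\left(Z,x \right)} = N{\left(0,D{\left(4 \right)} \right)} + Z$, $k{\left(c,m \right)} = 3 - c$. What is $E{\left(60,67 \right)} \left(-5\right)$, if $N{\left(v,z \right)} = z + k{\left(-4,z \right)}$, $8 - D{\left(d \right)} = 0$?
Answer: $-375$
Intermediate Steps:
$D{\left(d \right)} = 8$ ($D{\left(d \right)} = 8 - 0 = 8 + 0 = 8$)
$N{\left(v,z \right)} = 7 + z$ ($N{\left(v,z \right)} = z + \left(3 - -4\right) = z + \left(3 + 4\right) = z + 7 = 7 + z$)
$E{\left(Z,x \right)} = 15 + Z$ ($E{\left(Z,x \right)} = \left(7 + 8\right) + Z = 15 + Z$)
$E{\left(60,67 \right)} \left(-5\right) = \left(15 + 60\right) \left(-5\right) = 75 \left(-5\right) = -375$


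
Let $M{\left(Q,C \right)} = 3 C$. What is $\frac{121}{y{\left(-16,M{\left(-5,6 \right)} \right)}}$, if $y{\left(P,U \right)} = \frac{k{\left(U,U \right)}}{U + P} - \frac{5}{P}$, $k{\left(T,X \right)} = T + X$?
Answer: $\frac{1936}{293} \approx 6.6075$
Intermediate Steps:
$y{\left(P,U \right)} = - \frac{5}{P} + \frac{2 U}{P + U}$ ($y{\left(P,U \right)} = \frac{U + U}{U + P} - \frac{5}{P} = \frac{2 U}{P + U} - \frac{5}{P} = - \frac{5}{P} + \frac{2 U}{P + U}$)
$\frac{121}{y{\left(-16,M{\left(-5,6 \right)} \right)}} = \frac{121}{\frac{1}{-16} \frac{1}{-16 + 3 \cdot 6} \left(\left(-5\right) \left(-16\right) - 5 \cdot 3 \cdot 6 + 2 \left(-16\right) 3 \cdot 6\right)} = \frac{121}{\left(- \frac{1}{16}\right) \frac{1}{-16 + 18} \left(80 - 90 + 2 \left(-16\right) 18\right)} = \frac{121}{\left(- \frac{1}{16}\right) \frac{1}{2} \left(80 - 90 - 576\right)} = \frac{121}{\left(- \frac{1}{16}\right) \frac{1}{2} \left(-586\right)} = \frac{121}{\frac{293}{16}} = 121 \cdot \frac{16}{293} = \frac{1936}{293}$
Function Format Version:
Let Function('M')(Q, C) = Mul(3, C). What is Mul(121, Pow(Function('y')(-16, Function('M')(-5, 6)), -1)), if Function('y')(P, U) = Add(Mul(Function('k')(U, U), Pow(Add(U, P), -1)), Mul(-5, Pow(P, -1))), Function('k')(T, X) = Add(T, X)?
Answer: Rational(1936, 293) ≈ 6.6075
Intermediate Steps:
Function('y')(P, U) = Add(Mul(-5, Pow(P, -1)), Mul(2, U, Pow(Add(P, U), -1))) (Function('y')(P, U) = Add(Mul(Add(U, U), Pow(Add(U, P), -1)), Mul(-5, Pow(P, -1))) = Add(Mul(Mul(2, U), Pow(Add(P, U), -1)), Mul(-5, Pow(P, -1))) = Add(Mul(2, U, Pow(Add(P, U), -1)), Mul(-5, Pow(P, -1))) = Add(Mul(-5, Pow(P, -1)), Mul(2, U, Pow(Add(P, U), -1))))
Mul(121, Pow(Function('y')(-16, Function('M')(-5, 6)), -1)) = Mul(121, Pow(Mul(Pow(-16, -1), Pow(Add(-16, Mul(3, 6)), -1), Add(Mul(-5, -16), Mul(-5, Mul(3, 6)), Mul(2, -16, Mul(3, 6)))), -1)) = Mul(121, Pow(Mul(Rational(-1, 16), Pow(Add(-16, 18), -1), Add(80, Mul(-5, 18), Mul(2, -16, 18))), -1)) = Mul(121, Pow(Mul(Rational(-1, 16), Pow(2, -1), Add(80, -90, -576)), -1)) = Mul(121, Pow(Mul(Rational(-1, 16), Rational(1, 2), -586), -1)) = Mul(121, Pow(Rational(293, 16), -1)) = Mul(121, Rational(16, 293)) = Rational(1936, 293)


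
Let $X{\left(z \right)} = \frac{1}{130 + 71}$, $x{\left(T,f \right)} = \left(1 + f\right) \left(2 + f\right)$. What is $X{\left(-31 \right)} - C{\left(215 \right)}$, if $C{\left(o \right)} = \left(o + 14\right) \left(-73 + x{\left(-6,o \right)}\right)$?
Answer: $- \frac{2154111170}{201} \approx -1.0717 \cdot 10^{7}$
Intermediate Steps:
$X{\left(z \right)} = \frac{1}{201}$
$C{\left(o \right)} = \left(14 + o\right) \left(-71 + o^{2} + 3 o\right)$ ($C{\left(o \right)} = \left(o + 14\right) \left(-73 + \left(2 + o^{2} + 3 o\right)\right) = \left(14 + o\right) \left(-71 + o^{2} + 3 o\right)$)
$X{\left(-31 \right)} - C{\left(215 \right)} = \frac{1}{201} - \left(-994 + 215^{3} - 6235 + 17 \cdot 215^{2}\right) = \frac{1}{201} - \left(-994 + 9938375 - 6235 + 17 \cdot 46225\right) = \frac{1}{201} - \left(-994 + 9938375 - 6235 + 785825\right) = \frac{1}{201} - 10716971 = - \frac{2154111170}{201}$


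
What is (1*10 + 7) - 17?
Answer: 0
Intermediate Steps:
(1*10 + 7) - 17 = (10 + 7) - 17 = 17 - 17 = 0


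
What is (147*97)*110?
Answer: 1568490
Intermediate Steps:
(147*97)*110 = 14259*110 = 1568490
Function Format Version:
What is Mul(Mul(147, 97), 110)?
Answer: 1568490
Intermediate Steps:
Mul(Mul(147, 97), 110) = Mul(14259, 110) = 1568490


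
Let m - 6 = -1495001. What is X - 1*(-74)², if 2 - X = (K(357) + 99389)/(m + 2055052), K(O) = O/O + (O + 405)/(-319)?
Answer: -978006598390/178658183 ≈ -5474.2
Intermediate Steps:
K(O) = -86/319 - O/319 (K(O) = 1 + (405 + O)*(-1/319) = 1 + (-405/319 - O/319) = -86/319 - O/319)
m = -1494995 (m = 6 - 1495001 = -1494995)
X = 325611718/178658183 (X = 2 - ((-86/319 - 1/319*357) + 99389)/(-1494995 + 2055052) = 2 - ((-86/319 - 357/319) + 99389)/560057 = 2 - (-443/319 + 99389)/560057 = 2 - 31704648/(319*560057) = 2 - 1*31704648/178658183 = 2 - 31704648/178658183 = 325611718/178658183 ≈ 1.8225)
X - 1*(-74)² = 325611718/178658183 - 1*(-74)² = 325611718/178658183 - 1*5476 = 325611718/178658183 - 5476 = -978006598390/178658183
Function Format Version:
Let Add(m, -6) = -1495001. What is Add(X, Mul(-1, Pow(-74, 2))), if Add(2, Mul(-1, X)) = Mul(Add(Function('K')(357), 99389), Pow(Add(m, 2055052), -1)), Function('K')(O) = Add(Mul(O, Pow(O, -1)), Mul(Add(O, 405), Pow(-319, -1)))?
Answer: Rational(-978006598390, 178658183) ≈ -5474.2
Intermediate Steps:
Function('K')(O) = Add(Rational(-86, 319), Mul(Rational(-1, 319), O)) (Function('K')(O) = Add(1, Mul(Add(405, O), Rational(-1, 319))) = Add(1, Add(Rational(-405, 319), Mul(Rational(-1, 319), O))) = Add(Rational(-86, 319), Mul(Rational(-1, 319), O)))
m = -1494995 (m = Add(6, -1495001) = -1494995)
X = Rational(325611718, 178658183) (X = Add(2, Mul(-1, Mul(Add(Add(Rational(-86, 319), Mul(Rational(-1, 319), 357)), 99389), Pow(Add(-1494995, 2055052), -1)))) = Add(2, Mul(-1, Mul(Add(Add(Rational(-86, 319), Rational(-357, 319)), 99389), Pow(560057, -1)))) = Add(2, Mul(-1, Mul(Add(Rational(-443, 319), 99389), Rational(1, 560057)))) = Add(2, Mul(-1, Mul(Rational(31704648, 319), Rational(1, 560057)))) = Add(2, Mul(-1, Rational(31704648, 178658183))) = Add(2, Rational(-31704648, 178658183)) = Rational(325611718, 178658183) ≈ 1.8225)
Add(X, Mul(-1, Pow(-74, 2))) = Add(Rational(325611718, 178658183), Mul(-1, Pow(-74, 2))) = Add(Rational(325611718, 178658183), Mul(-1, 5476)) = Add(Rational(325611718, 178658183), -5476) = Rational(-978006598390, 178658183)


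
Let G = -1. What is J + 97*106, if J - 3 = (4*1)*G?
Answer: 10281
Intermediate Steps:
J = -1 (J = 3 + (4*1)*(-1) = 3 + 4*(-1) = 3 - 4 = -1)
J + 97*106 = -1 + 97*106 = -1 + 10282 = 10281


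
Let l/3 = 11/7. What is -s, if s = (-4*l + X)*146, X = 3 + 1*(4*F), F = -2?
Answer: 24382/7 ≈ 3483.1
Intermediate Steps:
l = 33/7 (l = 3*(11/7) = 33/7 ≈ 4.7143)
X = -5 (X = 3 + 1*(4*(-2)) = 3 + 1*(-8) = 3 - 8 = -5)
s = -24382/7 (s = (-4*33/7 - 5)*146 = (-132/7 - 5)*146 = -167/7*146 = -24382/7 ≈ -3483.1)
-s = -1*(-24382/7) = 24382/7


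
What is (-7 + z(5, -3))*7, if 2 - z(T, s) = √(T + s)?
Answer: -35 - 7*√2 ≈ -44.899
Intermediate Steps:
z(T, s) = 2 - √(T + s)
(-7 + z(5, -3))*7 = (-7 + (2 - √(5 - 3)))*7 = (-7 + (2 - √2))*7 = (-5 - √2)*7 = -35 - 7*√2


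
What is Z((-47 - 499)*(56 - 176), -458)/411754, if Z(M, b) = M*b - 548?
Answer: -15004354/205877 ≈ -72.880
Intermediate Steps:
Z(M, b) = -548 + M*b
Z((-47 - 499)*(56 - 176), -458)/411754 = (-548 + ((-47 - 499)*(56 - 176))*(-458))/411754 = (-548 - 546*(-120)*(-458))*(1/411754) = (-548 + 65520*(-458))*(1/411754) = (-548 - 30008160)*(1/411754) = -30008708*1/411754 = -15004354/205877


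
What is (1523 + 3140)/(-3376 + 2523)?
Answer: -4663/853 ≈ -5.4666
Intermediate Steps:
(1523 + 3140)/(-3376 + 2523) = 4663/(-853) = 4663*(-1/853) = -4663/853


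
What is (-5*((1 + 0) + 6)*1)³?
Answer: -42875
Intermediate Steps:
(-5*((1 + 0) + 6)*1)³ = (-5*(1 + 6)*1)³ = (-5*7*1)³ = (-35*1)³ = (-35)³ = -42875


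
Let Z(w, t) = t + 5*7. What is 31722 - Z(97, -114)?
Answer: 31801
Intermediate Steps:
Z(w, t) = 35 + t (Z(w, t) = t + 35 = 35 + t)
31722 - Z(97, -114) = 31722 - (35 - 114) = 31722 - 1*(-79) = 31722 + 79 = 31801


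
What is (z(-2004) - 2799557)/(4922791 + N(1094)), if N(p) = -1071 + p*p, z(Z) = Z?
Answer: -2801561/6118556 ≈ -0.45788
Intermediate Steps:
N(p) = -1071 + p²
(z(-2004) - 2799557)/(4922791 + N(1094)) = (-2004 - 2799557)/(4922791 + (-1071 + 1094²)) = -2801561/(4922791 + (-1071 + 1196836)) = -2801561/(4922791 + 1195765) = -2801561/6118556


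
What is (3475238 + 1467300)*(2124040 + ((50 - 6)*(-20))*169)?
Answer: 9763094162160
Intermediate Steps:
(3475238 + 1467300)*(2124040 + ((50 - 6)*(-20))*169) = 4942538*(2124040 + (44*(-20))*169) = 4942538*(2124040 - 880*169) = 4942538*(2124040 - 148720) = 4942538*1975320 = 9763094162160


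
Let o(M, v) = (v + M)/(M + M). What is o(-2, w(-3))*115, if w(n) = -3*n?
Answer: -805/4 ≈ -201.25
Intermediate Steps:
o(M, v) = (M + v)/(2*M) (o(M, v) = (M + v)/((2*M)) = (M + v)*(1/(2*M)) = (M + v)/(2*M))
o(-2, w(-3))*115 = ((½)*(-2 - 3*(-3))/(-2))*115 = ((½)*(-½)*(-2 + 9))*115 = ((½)*(-½)*7)*115 = -7/4*115 = -805/4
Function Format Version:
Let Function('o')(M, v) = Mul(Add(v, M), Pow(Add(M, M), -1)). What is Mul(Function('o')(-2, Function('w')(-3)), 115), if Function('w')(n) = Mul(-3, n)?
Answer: Rational(-805, 4) ≈ -201.25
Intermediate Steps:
Function('o')(M, v) = Mul(Rational(1, 2), Pow(M, -1), Add(M, v)) (Function('o')(M, v) = Mul(Add(M, v), Pow(Mul(2, M), -1)) = Mul(Add(M, v), Mul(Rational(1, 2), Pow(M, -1))) = Mul(Rational(1, 2), Pow(M, -1), Add(M, v)))
Mul(Function('o')(-2, Function('w')(-3)), 115) = Mul(Mul(Rational(1, 2), Pow(-2, -1), Add(-2, Mul(-3, -3))), 115) = Mul(Mul(Rational(1, 2), Rational(-1, 2), Add(-2, 9)), 115) = Mul(Mul(Rational(1, 2), Rational(-1, 2), 7), 115) = Mul(Rational(-7, 4), 115) = Rational(-805, 4)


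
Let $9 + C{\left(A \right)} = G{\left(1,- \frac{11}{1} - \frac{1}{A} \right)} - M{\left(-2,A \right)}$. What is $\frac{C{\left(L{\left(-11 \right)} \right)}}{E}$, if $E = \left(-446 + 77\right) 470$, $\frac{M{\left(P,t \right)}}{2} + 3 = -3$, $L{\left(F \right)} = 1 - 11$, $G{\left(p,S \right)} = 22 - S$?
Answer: $- \frac{359}{1734300} \approx -0.000207$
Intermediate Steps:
$L{\left(F \right)} = -10$ ($L{\left(F \right)} = 1 - 11 = -10$)
$M{\left(P,t \right)} = -12$ ($M{\left(P,t \right)} = -6 + 2 \left(-3\right) = -6 - 6 = -12$)
$E = -173430$ ($E = \left(-369\right) 470 = -173430$)
$C{\left(A \right)} = 36 + \frac{1}{A}$ ($C{\left(A \right)} = -9 - \left(-45 - \frac{1}{A}\right) = -9 + \left(\left(22 - \left(\left(-11\right) 1 - \frac{1}{A}\right)\right) + 12\right) = -9 + \left(\left(22 - \left(-11 - \frac{1}{A}\right)\right) + 12\right) = -9 + \left(\left(22 + \left(11 + \frac{1}{A}\right)\right) + 12\right) = -9 + \left(\left(33 + \frac{1}{A}\right) + 12\right) = -9 + \left(45 + \frac{1}{A}\right) = 36 + \frac{1}{A}$)
$\frac{C{\left(L{\left(-11 \right)} \right)}}{E} = \frac{36 + \frac{1}{-10}}{-173430} = \left(36 - \frac{1}{10}\right) \left(- \frac{1}{173430}\right) = \frac{359}{10} \left(- \frac{1}{173430}\right) = - \frac{359}{1734300}$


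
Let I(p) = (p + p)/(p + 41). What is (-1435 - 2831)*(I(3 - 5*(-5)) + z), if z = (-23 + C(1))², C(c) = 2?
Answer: -43349670/23 ≈ -1.8848e+6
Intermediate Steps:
I(p) = 2*p/(41 + p) (I(p) = (2*p)/(41 + p) = 2*p/(41 + p))
z = 441 (z = (-23 + 2)² = (-21)² = 441)
(-1435 - 2831)*(I(3 - 5*(-5)) + z) = (-1435 - 2831)*(2*(3 - 5*(-5))/(41 + (3 - 5*(-5))) + 441) = -4266*(2*(3 + 25)/(41 + (3 + 25)) + 441) = -4266*(2*28/(41 + 28) + 441) = -4266*(2*28/69 + 441) = -4266*(2*28*(1/69) + 441) = -4266*(56/69 + 441) = -4266*30485/69 = -43349670/23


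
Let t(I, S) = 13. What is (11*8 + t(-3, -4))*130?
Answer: 13130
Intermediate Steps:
(11*8 + t(-3, -4))*130 = (11*8 + 13)*130 = (88 + 13)*130 = 101*130 = 13130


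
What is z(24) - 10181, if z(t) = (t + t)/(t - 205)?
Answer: -1842809/181 ≈ -10181.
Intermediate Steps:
z(t) = 2*t/(-205 + t) (z(t) = (2*t)/(-205 + t) = 2*t/(-205 + t))
z(24) - 10181 = 2*24/(-205 + 24) - 10181 = 2*24/(-181) - 10181 = 2*24*(-1/181) - 10181 = -48/181 - 10181 = -1842809/181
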